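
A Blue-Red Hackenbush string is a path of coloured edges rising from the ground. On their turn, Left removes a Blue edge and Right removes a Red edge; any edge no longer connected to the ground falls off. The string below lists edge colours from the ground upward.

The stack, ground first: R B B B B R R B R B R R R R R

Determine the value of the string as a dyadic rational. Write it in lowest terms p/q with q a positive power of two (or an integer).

edge 1 of 15 (R): {  | 0 } -> -1
edge 2 of 15 (B): { -1 | 0 } -> -1/2
edge 3 of 15 (B): { -1, -1/2 | 0 } -> -1/4
edge 4 of 15 (B): { -1, -1/2, -1/4 | 0 } -> -1/8
edge 5 of 15 (B): { -1, -1/2, -1/4, -1/8 | 0 } -> -1/16
edge 6 of 15 (R): { -1, -1/2, -1/4, -1/8 | -1/16, 0 } -> -3/32
edge 7 of 15 (R): { -1, -1/2, -1/4, -1/8 | -3/32, -1/16, 0 } -> -7/64
edge 8 of 15 (B): { -1, -1/2, -1/4, -1/8, -7/64 | -3/32, -1/16, 0 } -> -13/128
edge 9 of 15 (R): { -1, -1/2, -1/4, -1/8, -7/64 | -13/128, -3/32, -1/16, 0 } -> -27/256
edge 10 of 15 (B): { -1, -1/2, -1/4, -1/8, -7/64, -27/256 | -13/128, -3/32, -1/16, 0 } -> -53/512
edge 11 of 15 (R): { -1, -1/2, -1/4, -1/8, -7/64, -27/256 | -53/512, -13/128, -3/32, -1/16, 0 } -> -107/1024
edge 12 of 15 (R): { -1, -1/2, -1/4, -1/8, -7/64, -27/256 | -107/1024, -53/512, -13/128, -3/32, -1/16, 0 } -> -215/2048
edge 13 of 15 (R): { -1, -1/2, -1/4, -1/8, -7/64, -27/256 | -215/2048, -107/1024, -53/512, -13/128, -3/32, -1/16, 0 } -> -431/4096
edge 14 of 15 (R): { -1, -1/2, -1/4, -1/8, -7/64, -27/256 | -431/4096, -215/2048, -107/1024, -53/512, -13/128, -3/32, -1/16, 0 } -> -863/8192
edge 15 of 15 (R): { -1, -1/2, -1/4, -1/8, -7/64, -27/256 | -863/8192, -431/4096, -215/2048, -107/1024, -53/512, -13/128, -3/32, -1/16, 0 } -> -1727/16384

-1727/16384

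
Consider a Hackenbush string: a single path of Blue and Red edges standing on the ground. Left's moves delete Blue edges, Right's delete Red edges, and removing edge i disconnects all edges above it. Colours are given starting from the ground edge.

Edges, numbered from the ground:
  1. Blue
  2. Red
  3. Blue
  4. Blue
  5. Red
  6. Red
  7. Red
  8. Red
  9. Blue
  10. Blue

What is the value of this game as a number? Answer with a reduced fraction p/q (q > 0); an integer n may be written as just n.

value(B) = { 0 | ∅ } gives 1
value(BR) = { 0 | 1 } gives 1/2
value(BRB) = { 0,1/2 | 1 } gives 3/4
value(BRBB) = { 0,1/2,3/4 | 1 } gives 7/8
value(BRBBR) = { 0,1/2,3/4 | 7/8,1 } gives 13/16
value(BRBBRR) = { 0,1/2,3/4 | 13/16,7/8,1 } gives 25/32
value(BRBBRRR) = { 0,1/2,3/4 | 25/32,13/16,7/8,1 } gives 49/64
value(BRBBRRRR) = { 0,1/2,3/4 | 49/64,25/32,13/16,7/8,1 } gives 97/128
value(BRBBRRRRB) = { 0,1/2,3/4,97/128 | 49/64,25/32,13/16,7/8,1 } gives 195/256
value(BRBBRRRRBB) = { 0,1/2,3/4,97/128,195/256 | 49/64,25/32,13/16,7/8,1 } gives 391/512

391/512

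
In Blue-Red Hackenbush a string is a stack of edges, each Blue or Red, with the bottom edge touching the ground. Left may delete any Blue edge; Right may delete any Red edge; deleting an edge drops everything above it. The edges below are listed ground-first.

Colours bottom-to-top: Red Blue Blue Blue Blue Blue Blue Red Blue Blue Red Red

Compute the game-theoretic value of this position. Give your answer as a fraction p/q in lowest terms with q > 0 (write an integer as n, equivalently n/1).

-39/2048

g(R) = { — | 0 } -> -1
g(RB) = { -1 | 0 } -> -1/2
g(RBB) = { -1 -1/2 | 0 } -> -1/4
g(RBBB) = { -1 -1/2 -1/4 | 0 } -> -1/8
g(RBBBB) = { -1 -1/2 -1/4 -1/8 | 0 } -> -1/16
g(RBBBBB) = { -1 -1/2 -1/4 -1/8 -1/16 | 0 } -> -1/32
g(RBBBBBB) = { -1 -1/2 -1/4 -1/8 -1/16 -1/32 | 0 } -> -1/64
g(RBBBBBBR) = { -1 -1/2 -1/4 -1/8 -1/16 -1/32 | -1/64 0 } -> -3/128
g(RBBBBBBRB) = { -1 -1/2 -1/4 -1/8 -1/16 -1/32 -3/128 | -1/64 0 } -> -5/256
g(RBBBBBBRBB) = { -1 -1/2 -1/4 -1/8 -1/16 -1/32 -3/128 -5/256 | -1/64 0 } -> -9/512
g(RBBBBBBRBBR) = { -1 -1/2 -1/4 -1/8 -1/16 -1/32 -3/128 -5/256 | -9/512 -1/64 0 } -> -19/1024
g(RBBBBBBRBBRR) = { -1 -1/2 -1/4 -1/8 -1/16 -1/32 -3/128 -5/256 | -19/1024 -9/512 -1/64 0 } -> -39/2048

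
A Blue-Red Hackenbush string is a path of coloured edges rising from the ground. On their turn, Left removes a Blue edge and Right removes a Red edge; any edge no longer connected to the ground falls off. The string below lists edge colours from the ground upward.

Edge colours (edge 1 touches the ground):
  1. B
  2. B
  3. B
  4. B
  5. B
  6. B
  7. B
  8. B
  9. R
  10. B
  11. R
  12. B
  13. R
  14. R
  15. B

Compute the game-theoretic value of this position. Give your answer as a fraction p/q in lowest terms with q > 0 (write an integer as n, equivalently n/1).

979/128

Recurse on prefixes of the 15-edge string B B B B B B B B R B R B R R B:
edge 1 of 15 (B): { 0 | · } -> 1
edge 2 of 15 (B): { 0; 1 | · } -> 2
edge 3 of 15 (B): { 0; 1; 2 | · } -> 3
edge 4 of 15 (B): { 0; 1; 2; 3 | · } -> 4
edge 5 of 15 (B): { 0; 1; 2; 3; 4 | · } -> 5
edge 6 of 15 (B): { 0; 1; 2; 3; 4; 5 | · } -> 6
edge 7 of 15 (B): { 0; 1; 2; 3; 4; 5; 6 | · } -> 7
edge 8 of 15 (B): { 0; 1; 2; 3; 4; 5; 6; 7 | · } -> 8
edge 9 of 15 (R): { 0; 1; 2; 3; 4; 5; 6; 7 | 8 } -> 15/2
edge 10 of 15 (B): { 0; 1; 2; 3; 4; 5; 6; 7; 15/2 | 8 } -> 31/4
edge 11 of 15 (R): { 0; 1; 2; 3; 4; 5; 6; 7; 15/2 | 31/4; 8 } -> 61/8
edge 12 of 15 (B): { 0; 1; 2; 3; 4; 5; 6; 7; 15/2; 61/8 | 31/4; 8 } -> 123/16
edge 13 of 15 (R): { 0; 1; 2; 3; 4; 5; 6; 7; 15/2; 61/8 | 123/16; 31/4; 8 } -> 245/32
edge 14 of 15 (R): { 0; 1; 2; 3; 4; 5; 6; 7; 15/2; 61/8 | 245/32; 123/16; 31/4; 8 } -> 489/64
edge 15 of 15 (B): { 0; 1; 2; 3; 4; 5; 6; 7; 15/2; 61/8; 489/64 | 245/32; 123/16; 31/4; 8 } -> 979/128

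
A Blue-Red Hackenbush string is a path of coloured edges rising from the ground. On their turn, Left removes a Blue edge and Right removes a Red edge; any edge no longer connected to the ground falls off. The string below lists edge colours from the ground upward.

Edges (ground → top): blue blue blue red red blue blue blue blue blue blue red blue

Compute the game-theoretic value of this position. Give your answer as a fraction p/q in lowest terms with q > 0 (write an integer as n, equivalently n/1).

g(b) = { 0 |  } — 1
g(bb) = { 0, 1 |  } — 2
g(bbb) = { 0, 1, 2 |  } — 3
g(bbbr) = { 0, 1, 2 | 3 } — 5/2
g(bbbrr) = { 0, 1, 2 | 5/2, 3 } — 9/4
g(bbbrrb) = { 0, 1, 2, 9/4 | 5/2, 3 } — 19/8
g(bbbrrbb) = { 0, 1, 2, 9/4, 19/8 | 5/2, 3 } — 39/16
g(bbbrrbbb) = { 0, 1, 2, 9/4, 19/8, 39/16 | 5/2, 3 } — 79/32
g(bbbrrbbbb) = { 0, 1, 2, 9/4, 19/8, 39/16, 79/32 | 5/2, 3 } — 159/64
g(bbbrrbbbbb) = { 0, 1, 2, 9/4, 19/8, 39/16, 79/32, 159/64 | 5/2, 3 } — 319/128
g(bbbrrbbbbbb) = { 0, 1, 2, 9/4, 19/8, 39/16, 79/32, 159/64, 319/128 | 5/2, 3 } — 639/256
g(bbbrrbbbbbbr) = { 0, 1, 2, 9/4, 19/8, 39/16, 79/32, 159/64, 319/128 | 639/256, 5/2, 3 } — 1277/512
g(bbbrrbbbbbbrb) = { 0, 1, 2, 9/4, 19/8, 39/16, 79/32, 159/64, 319/128, 1277/512 | 639/256, 5/2, 3 } — 2555/1024

2555/1024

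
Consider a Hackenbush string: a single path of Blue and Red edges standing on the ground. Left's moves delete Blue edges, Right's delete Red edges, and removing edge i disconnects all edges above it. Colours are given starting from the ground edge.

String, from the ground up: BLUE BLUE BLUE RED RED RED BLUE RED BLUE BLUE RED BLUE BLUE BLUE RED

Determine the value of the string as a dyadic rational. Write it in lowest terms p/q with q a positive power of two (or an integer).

G_1 [B]  L=[0]  R=[]  -> 1
G_2 [BB]  L=[0,1]  R=[]  -> 2
G_3 [BBB]  L=[0,1,2]  R=[]  -> 3
G_4 [BBBR]  L=[0,1,2]  R=[3]  -> 5/2
G_5 [BBBRR]  L=[0,1,2]  R=[5/2,3]  -> 9/4
G_6 [BBBRRR]  L=[0,1,2]  R=[9/4,5/2,3]  -> 17/8
G_7 [BBBRRRB]  L=[0,1,2,17/8]  R=[9/4,5/2,3]  -> 35/16
G_8 [BBBRRRBR]  L=[0,1,2,17/8]  R=[35/16,9/4,5/2,3]  -> 69/32
G_9 [BBBRRRBRB]  L=[0,1,2,17/8,69/32]  R=[35/16,9/4,5/2,3]  -> 139/64
G_10 [BBBRRRBRBB]  L=[0,1,2,17/8,69/32,139/64]  R=[35/16,9/4,5/2,3]  -> 279/128
G_11 [BBBRRRBRBBR]  L=[0,1,2,17/8,69/32,139/64]  R=[279/128,35/16,9/4,5/2,3]  -> 557/256
G_12 [BBBRRRBRBBRB]  L=[0,1,2,17/8,69/32,139/64,557/256]  R=[279/128,35/16,9/4,5/2,3]  -> 1115/512
G_13 [BBBRRRBRBBRBB]  L=[0,1,2,17/8,69/32,139/64,557/256,1115/512]  R=[279/128,35/16,9/4,5/2,3]  -> 2231/1024
G_14 [BBBRRRBRBBRBBB]  L=[0,1,2,17/8,69/32,139/64,557/256,1115/512,2231/1024]  R=[279/128,35/16,9/4,5/2,3]  -> 4463/2048
G_15 [BBBRRRBRBBRBBBR]  L=[0,1,2,17/8,69/32,139/64,557/256,1115/512,2231/1024]  R=[4463/2048,279/128,35/16,9/4,5/2,3]  -> 8925/4096

8925/4096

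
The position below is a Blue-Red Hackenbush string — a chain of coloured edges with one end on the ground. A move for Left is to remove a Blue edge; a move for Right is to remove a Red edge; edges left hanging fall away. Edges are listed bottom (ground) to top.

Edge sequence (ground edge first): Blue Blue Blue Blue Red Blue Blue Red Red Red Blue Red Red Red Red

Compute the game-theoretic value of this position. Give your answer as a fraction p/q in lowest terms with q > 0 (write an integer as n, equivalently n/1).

1 of 15 · B · max L 0 · min R +∞ — 1
2 of 15 · BB · max L 1 · min R +∞ — 2
3 of 15 · BBB · max L 2 · min R +∞ — 3
4 of 15 · BBBB · max L 3 · min R +∞ — 4
5 of 15 · BBBBR · max L 3 · min R 4 — 7/2
6 of 15 · BBBBRB · max L 7/2 · min R 4 — 15/4
7 of 15 · BBBBRBB · max L 15/4 · min R 4 — 31/8
8 of 15 · BBBBRBBR · max L 15/4 · min R 31/8 — 61/16
9 of 15 · BBBBRBBRR · max L 15/4 · min R 61/16 — 121/32
10 of 15 · BBBBRBBRRR · max L 15/4 · min R 121/32 — 241/64
11 of 15 · BBBBRBBRRRB · max L 241/64 · min R 121/32 — 483/128
12 of 15 · BBBBRBBRRRBR · max L 241/64 · min R 483/128 — 965/256
13 of 15 · BBBBRBBRRRBRR · max L 241/64 · min R 965/256 — 1929/512
14 of 15 · BBBBRBBRRRBRRR · max L 241/64 · min R 1929/512 — 3857/1024
15 of 15 · BBBBRBBRRRBRRRR · max L 241/64 · min R 3857/1024 — 7713/2048

7713/2048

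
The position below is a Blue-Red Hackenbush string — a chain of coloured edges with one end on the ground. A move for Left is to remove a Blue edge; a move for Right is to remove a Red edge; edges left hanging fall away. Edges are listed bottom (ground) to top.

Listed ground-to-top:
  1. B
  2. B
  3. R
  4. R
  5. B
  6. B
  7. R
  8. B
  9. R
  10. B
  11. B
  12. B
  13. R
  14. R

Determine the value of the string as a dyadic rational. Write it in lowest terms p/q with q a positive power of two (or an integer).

step 1: add B to get B; options L={ 0 } R={ (no moves) } ⇒ 1
step 2: add B to get BB; options L={ 0,1 } R={ (no moves) } ⇒ 2
step 3: add R to get BBR; options L={ 0,1 } R={ 2 } ⇒ 3/2
step 4: add R to get BBRR; options L={ 0,1 } R={ 3/2,2 } ⇒ 5/4
step 5: add B to get BBRRB; options L={ 0,1,5/4 } R={ 3/2,2 } ⇒ 11/8
step 6: add B to get BBRRBB; options L={ 0,1,5/4,11/8 } R={ 3/2,2 } ⇒ 23/16
step 7: add R to get BBRRBBR; options L={ 0,1,5/4,11/8 } R={ 23/16,3/2,2 } ⇒ 45/32
step 8: add B to get BBRRBBRB; options L={ 0,1,5/4,11/8,45/32 } R={ 23/16,3/2,2 } ⇒ 91/64
step 9: add R to get BBRRBBRBR; options L={ 0,1,5/4,11/8,45/32 } R={ 91/64,23/16,3/2,2 } ⇒ 181/128
step 10: add B to get BBRRBBRBRB; options L={ 0,1,5/4,11/8,45/32,181/128 } R={ 91/64,23/16,3/2,2 } ⇒ 363/256
step 11: add B to get BBRRBBRBRBB; options L={ 0,1,5/4,11/8,45/32,181/128,363/256 } R={ 91/64,23/16,3/2,2 } ⇒ 727/512
step 12: add B to get BBRRBBRBRBBB; options L={ 0,1,5/4,11/8,45/32,181/128,363/256,727/512 } R={ 91/64,23/16,3/2,2 } ⇒ 1455/1024
step 13: add R to get BBRRBBRBRBBBR; options L={ 0,1,5/4,11/8,45/32,181/128,363/256,727/512 } R={ 1455/1024,91/64,23/16,3/2,2 } ⇒ 2909/2048
step 14: add R to get BBRRBBRBRBBBRR; options L={ 0,1,5/4,11/8,45/32,181/128,363/256,727/512 } R={ 2909/2048,1455/1024,91/64,23/16,3/2,2 } ⇒ 5817/4096

5817/4096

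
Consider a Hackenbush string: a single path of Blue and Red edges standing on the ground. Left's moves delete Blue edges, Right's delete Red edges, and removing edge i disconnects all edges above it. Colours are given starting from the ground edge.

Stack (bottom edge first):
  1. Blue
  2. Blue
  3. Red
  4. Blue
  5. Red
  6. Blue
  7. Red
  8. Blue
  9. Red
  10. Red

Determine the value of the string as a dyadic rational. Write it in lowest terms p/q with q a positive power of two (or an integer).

Build value(s[:k]) for k = 1..10, string s = Blue Blue Red Blue Red Blue Red Blue Red Red.
1 of 10 · B · max L 0 · min R +∞ ⇒ 1
2 of 10 · BB · max L 1 · min R +∞ ⇒ 2
3 of 10 · BBR · max L 1 · min R 2 ⇒ 3/2
4 of 10 · BBRB · max L 3/2 · min R 2 ⇒ 7/4
5 of 10 · BBRBR · max L 3/2 · min R 7/4 ⇒ 13/8
6 of 10 · BBRBRB · max L 13/8 · min R 7/4 ⇒ 27/16
7 of 10 · BBRBRBR · max L 13/8 · min R 27/16 ⇒ 53/32
8 of 10 · BBRBRBRB · max L 53/32 · min R 27/16 ⇒ 107/64
9 of 10 · BBRBRBRBR · max L 53/32 · min R 107/64 ⇒ 213/128
10 of 10 · BBRBRBRBRR · max L 53/32 · min R 213/128 ⇒ 425/256

425/256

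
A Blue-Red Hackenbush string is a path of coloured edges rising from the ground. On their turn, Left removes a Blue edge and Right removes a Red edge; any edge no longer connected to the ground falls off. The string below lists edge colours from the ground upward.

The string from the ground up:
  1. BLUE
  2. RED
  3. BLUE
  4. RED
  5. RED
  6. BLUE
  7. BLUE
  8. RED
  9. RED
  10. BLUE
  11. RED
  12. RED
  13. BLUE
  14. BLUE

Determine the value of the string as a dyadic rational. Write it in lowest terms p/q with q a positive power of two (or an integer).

4903/8192

Prefix values for BLUE RED BLUE RED RED BLUE BLUE RED RED BLUE RED RED BLUE BLUE via {L|R} + simplicity:
G(B) = { 0 | — } ⇒ 1
G(BR) = { 0 | 1 } ⇒ 1/2
G(BRB) = { 0,1/2 | 1 } ⇒ 3/4
G(BRBR) = { 0,1/2 | 3/4,1 } ⇒ 5/8
G(BRBRR) = { 0,1/2 | 5/8,3/4,1 } ⇒ 9/16
G(BRBRRB) = { 0,1/2,9/16 | 5/8,3/4,1 } ⇒ 19/32
G(BRBRRBB) = { 0,1/2,9/16,19/32 | 5/8,3/4,1 } ⇒ 39/64
G(BRBRRBBR) = { 0,1/2,9/16,19/32 | 39/64,5/8,3/4,1 } ⇒ 77/128
G(BRBRRBBRR) = { 0,1/2,9/16,19/32 | 77/128,39/64,5/8,3/4,1 } ⇒ 153/256
G(BRBRRBBRRB) = { 0,1/2,9/16,19/32,153/256 | 77/128,39/64,5/8,3/4,1 } ⇒ 307/512
G(BRBRRBBRRBR) = { 0,1/2,9/16,19/32,153/256 | 307/512,77/128,39/64,5/8,3/4,1 } ⇒ 613/1024
G(BRBRRBBRRBRR) = { 0,1/2,9/16,19/32,153/256 | 613/1024,307/512,77/128,39/64,5/8,3/4,1 } ⇒ 1225/2048
G(BRBRRBBRRBRRB) = { 0,1/2,9/16,19/32,153/256,1225/2048 | 613/1024,307/512,77/128,39/64,5/8,3/4,1 } ⇒ 2451/4096
G(BRBRRBBRRBRRBB) = { 0,1/2,9/16,19/32,153/256,1225/2048,2451/4096 | 613/1024,307/512,77/128,39/64,5/8,3/4,1 } ⇒ 4903/8192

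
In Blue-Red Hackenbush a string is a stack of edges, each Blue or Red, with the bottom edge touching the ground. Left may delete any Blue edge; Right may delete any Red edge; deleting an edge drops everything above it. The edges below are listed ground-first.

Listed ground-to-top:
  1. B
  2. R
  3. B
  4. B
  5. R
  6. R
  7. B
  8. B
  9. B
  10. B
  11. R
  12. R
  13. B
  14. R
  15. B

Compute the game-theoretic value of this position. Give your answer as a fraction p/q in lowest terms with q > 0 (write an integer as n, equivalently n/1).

Recurse on prefixes of the 15-edge string B R B B R R B B B B R R B R B:
value_1 [B]  L=[0]  R=[·]  → 1
value_2 [BR]  L=[0]  R=[1]  → 1/2
value_3 [BRB]  L=[0, 1/2]  R=[1]  → 3/4
value_4 [BRBB]  L=[0, 1/2, 3/4]  R=[1]  → 7/8
value_5 [BRBBR]  L=[0, 1/2, 3/4]  R=[7/8, 1]  → 13/16
value_6 [BRBBRR]  L=[0, 1/2, 3/4]  R=[13/16, 7/8, 1]  → 25/32
value_7 [BRBBRRB]  L=[0, 1/2, 3/4, 25/32]  R=[13/16, 7/8, 1]  → 51/64
value_8 [BRBBRRBB]  L=[0, 1/2, 3/4, 25/32, 51/64]  R=[13/16, 7/8, 1]  → 103/128
value_9 [BRBBRRBBB]  L=[0, 1/2, 3/4, 25/32, 51/64, 103/128]  R=[13/16, 7/8, 1]  → 207/256
value_10 [BRBBRRBBBB]  L=[0, 1/2, 3/4, 25/32, 51/64, 103/128, 207/256]  R=[13/16, 7/8, 1]  → 415/512
value_11 [BRBBRRBBBBR]  L=[0, 1/2, 3/4, 25/32, 51/64, 103/128, 207/256]  R=[415/512, 13/16, 7/8, 1]  → 829/1024
value_12 [BRBBRRBBBBRR]  L=[0, 1/2, 3/4, 25/32, 51/64, 103/128, 207/256]  R=[829/1024, 415/512, 13/16, 7/8, 1]  → 1657/2048
value_13 [BRBBRRBBBBRRB]  L=[0, 1/2, 3/4, 25/32, 51/64, 103/128, 207/256, 1657/2048]  R=[829/1024, 415/512, 13/16, 7/8, 1]  → 3315/4096
value_14 [BRBBRRBBBBRRBR]  L=[0, 1/2, 3/4, 25/32, 51/64, 103/128, 207/256, 1657/2048]  R=[3315/4096, 829/1024, 415/512, 13/16, 7/8, 1]  → 6629/8192
value_15 [BRBBRRBBBBRRBRB]  L=[0, 1/2, 3/4, 25/32, 51/64, 103/128, 207/256, 1657/2048, 6629/8192]  R=[3315/4096, 829/1024, 415/512, 13/16, 7/8, 1]  → 13259/16384

13259/16384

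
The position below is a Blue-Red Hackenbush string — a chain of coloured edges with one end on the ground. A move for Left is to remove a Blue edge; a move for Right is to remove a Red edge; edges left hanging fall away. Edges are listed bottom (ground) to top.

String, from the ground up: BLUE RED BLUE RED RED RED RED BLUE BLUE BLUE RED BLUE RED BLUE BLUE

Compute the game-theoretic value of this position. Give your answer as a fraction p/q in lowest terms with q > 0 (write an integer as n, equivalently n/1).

Build val(s[:k]) for k = 1..15, string s = BLUE RED BLUE RED RED RED RED BLUE BLUE BLUE RED BLUE RED BLUE BLUE.
val(B) = { 0 | ∅ } — 1
val(BR) = { 0 | 1 } — 1/2
val(BRB) = { 0, 1/2 | 1 } — 3/4
val(BRBR) = { 0, 1/2 | 3/4, 1 } — 5/8
val(BRBRR) = { 0, 1/2 | 5/8, 3/4, 1 } — 9/16
val(BRBRRR) = { 0, 1/2 | 9/16, 5/8, 3/4, 1 } — 17/32
val(BRBRRRR) = { 0, 1/2 | 17/32, 9/16, 5/8, 3/4, 1 } — 33/64
val(BRBRRRRB) = { 0, 1/2, 33/64 | 17/32, 9/16, 5/8, 3/4, 1 } — 67/128
val(BRBRRRRBB) = { 0, 1/2, 33/64, 67/128 | 17/32, 9/16, 5/8, 3/4, 1 } — 135/256
val(BRBRRRRBBB) = { 0, 1/2, 33/64, 67/128, 135/256 | 17/32, 9/16, 5/8, 3/4, 1 } — 271/512
val(BRBRRRRBBBR) = { 0, 1/2, 33/64, 67/128, 135/256 | 271/512, 17/32, 9/16, 5/8, 3/4, 1 } — 541/1024
val(BRBRRRRBBBRB) = { 0, 1/2, 33/64, 67/128, 135/256, 541/1024 | 271/512, 17/32, 9/16, 5/8, 3/4, 1 } — 1083/2048
val(BRBRRRRBBBRBR) = { 0, 1/2, 33/64, 67/128, 135/256, 541/1024 | 1083/2048, 271/512, 17/32, 9/16, 5/8, 3/4, 1 } — 2165/4096
val(BRBRRRRBBBRBRB) = { 0, 1/2, 33/64, 67/128, 135/256, 541/1024, 2165/4096 | 1083/2048, 271/512, 17/32, 9/16, 5/8, 3/4, 1 } — 4331/8192
val(BRBRRRRBBBRBRBB) = { 0, 1/2, 33/64, 67/128, 135/256, 541/1024, 2165/4096, 4331/8192 | 1083/2048, 271/512, 17/32, 9/16, 5/8, 3/4, 1 } — 8663/16384

8663/16384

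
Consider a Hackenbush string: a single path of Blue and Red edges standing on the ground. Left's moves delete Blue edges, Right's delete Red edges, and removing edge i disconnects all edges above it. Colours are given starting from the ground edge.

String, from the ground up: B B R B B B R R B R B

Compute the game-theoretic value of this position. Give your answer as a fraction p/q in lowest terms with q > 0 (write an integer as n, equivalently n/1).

971/512

1 of 11 · B · max L 0 · min R +∞ gives 1
2 of 11 · BB · max L 1 · min R +∞ gives 2
3 of 11 · BBR · max L 1 · min R 2 gives 3/2
4 of 11 · BBRB · max L 3/2 · min R 2 gives 7/4
5 of 11 · BBRBB · max L 7/4 · min R 2 gives 15/8
6 of 11 · BBRBBB · max L 15/8 · min R 2 gives 31/16
7 of 11 · BBRBBBR · max L 15/8 · min R 31/16 gives 61/32
8 of 11 · BBRBBBRR · max L 15/8 · min R 61/32 gives 121/64
9 of 11 · BBRBBBRRB · max L 121/64 · min R 61/32 gives 243/128
10 of 11 · BBRBBBRRBR · max L 121/64 · min R 243/128 gives 485/256
11 of 11 · BBRBBBRRBRB · max L 485/256 · min R 243/128 gives 971/512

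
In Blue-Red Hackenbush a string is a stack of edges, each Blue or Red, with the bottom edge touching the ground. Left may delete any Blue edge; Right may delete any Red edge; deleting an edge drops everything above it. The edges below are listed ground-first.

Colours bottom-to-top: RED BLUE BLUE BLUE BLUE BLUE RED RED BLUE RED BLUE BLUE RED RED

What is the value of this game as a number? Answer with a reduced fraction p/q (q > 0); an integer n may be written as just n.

Build val(s[:k]) for k = 1..14, string s = RED BLUE BLUE BLUE BLUE BLUE RED RED BLUE RED BLUE BLUE RED RED.
val(R) = {  | 0 } ⇒ -1
val(RB) = { -1 | 0 } ⇒ -1/2
val(RBB) = { -1 -1/2 | 0 } ⇒ -1/4
val(RBBB) = { -1 -1/2 -1/4 | 0 } ⇒ -1/8
val(RBBBB) = { -1 -1/2 -1/4 -1/8 | 0 } ⇒ -1/16
val(RBBBBB) = { -1 -1/2 -1/4 -1/8 -1/16 | 0 } ⇒ -1/32
val(RBBBBBR) = { -1 -1/2 -1/4 -1/8 -1/16 | -1/32 0 } ⇒ -3/64
val(RBBBBBRR) = { -1 -1/2 -1/4 -1/8 -1/16 | -3/64 -1/32 0 } ⇒ -7/128
val(RBBBBBRRB) = { -1 -1/2 -1/4 -1/8 -1/16 -7/128 | -3/64 -1/32 0 } ⇒ -13/256
val(RBBBBBRRBR) = { -1 -1/2 -1/4 -1/8 -1/16 -7/128 | -13/256 -3/64 -1/32 0 } ⇒ -27/512
val(RBBBBBRRBRB) = { -1 -1/2 -1/4 -1/8 -1/16 -7/128 -27/512 | -13/256 -3/64 -1/32 0 } ⇒ -53/1024
val(RBBBBBRRBRBB) = { -1 -1/2 -1/4 -1/8 -1/16 -7/128 -27/512 -53/1024 | -13/256 -3/64 -1/32 0 } ⇒ -105/2048
val(RBBBBBRRBRBBR) = { -1 -1/2 -1/4 -1/8 -1/16 -7/128 -27/512 -53/1024 | -105/2048 -13/256 -3/64 -1/32 0 } ⇒ -211/4096
val(RBBBBBRRBRBBRR) = { -1 -1/2 -1/4 -1/8 -1/16 -7/128 -27/512 -53/1024 | -211/4096 -105/2048 -13/256 -3/64 -1/32 0 } ⇒ -423/8192

-423/8192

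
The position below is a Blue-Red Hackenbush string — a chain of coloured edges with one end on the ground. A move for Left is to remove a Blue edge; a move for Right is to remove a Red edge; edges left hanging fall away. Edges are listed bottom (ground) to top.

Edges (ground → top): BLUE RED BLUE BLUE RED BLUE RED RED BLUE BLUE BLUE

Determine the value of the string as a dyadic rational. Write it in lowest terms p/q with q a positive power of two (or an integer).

847/1024

step 1: add BLUE to get B; options L={ 0 } R={  } -> 1
step 2: add RED to get BR; options L={ 0 } R={ 1 } -> 1/2
step 3: add BLUE to get BRB; options L={ 0 1/2 } R={ 1 } -> 3/4
step 4: add BLUE to get BRBB; options L={ 0 1/2 3/4 } R={ 1 } -> 7/8
step 5: add RED to get BRBBR; options L={ 0 1/2 3/4 } R={ 7/8 1 } -> 13/16
step 6: add BLUE to get BRBBRB; options L={ 0 1/2 3/4 13/16 } R={ 7/8 1 } -> 27/32
step 7: add RED to get BRBBRBR; options L={ 0 1/2 3/4 13/16 } R={ 27/32 7/8 1 } -> 53/64
step 8: add RED to get BRBBRBRR; options L={ 0 1/2 3/4 13/16 } R={ 53/64 27/32 7/8 1 } -> 105/128
step 9: add BLUE to get BRBBRBRRB; options L={ 0 1/2 3/4 13/16 105/128 } R={ 53/64 27/32 7/8 1 } -> 211/256
step 10: add BLUE to get BRBBRBRRBB; options L={ 0 1/2 3/4 13/16 105/128 211/256 } R={ 53/64 27/32 7/8 1 } -> 423/512
step 11: add BLUE to get BRBBRBRRBBB; options L={ 0 1/2 3/4 13/16 105/128 211/256 423/512 } R={ 53/64 27/32 7/8 1 } -> 847/1024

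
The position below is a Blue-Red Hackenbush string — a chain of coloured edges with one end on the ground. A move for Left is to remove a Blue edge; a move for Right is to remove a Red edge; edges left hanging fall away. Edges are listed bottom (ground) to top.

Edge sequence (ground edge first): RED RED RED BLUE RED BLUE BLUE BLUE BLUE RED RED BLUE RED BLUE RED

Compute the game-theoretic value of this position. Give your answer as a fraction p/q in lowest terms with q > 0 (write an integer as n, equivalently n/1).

step 1: add RED to get R; options L={ ∅ } R={ 0 } — -1
step 2: add RED to get RR; options L={ ∅ } R={ -1, 0 } — -2
step 3: add RED to get RRR; options L={ ∅ } R={ -2, -1, 0 } — -3
step 4: add BLUE to get RRRB; options L={ -3 } R={ -2, -1, 0 } — -5/2
step 5: add RED to get RRRBR; options L={ -3 } R={ -5/2, -2, -1, 0 } — -11/4
step 6: add BLUE to get RRRBRB; options L={ -3, -11/4 } R={ -5/2, -2, -1, 0 } — -21/8
step 7: add BLUE to get RRRBRBB; options L={ -3, -11/4, -21/8 } R={ -5/2, -2, -1, 0 } — -41/16
step 8: add BLUE to get RRRBRBBB; options L={ -3, -11/4, -21/8, -41/16 } R={ -5/2, -2, -1, 0 } — -81/32
step 9: add BLUE to get RRRBRBBBB; options L={ -3, -11/4, -21/8, -41/16, -81/32 } R={ -5/2, -2, -1, 0 } — -161/64
step 10: add RED to get RRRBRBBBBR; options L={ -3, -11/4, -21/8, -41/16, -81/32 } R={ -161/64, -5/2, -2, -1, 0 } — -323/128
step 11: add RED to get RRRBRBBBBRR; options L={ -3, -11/4, -21/8, -41/16, -81/32 } R={ -323/128, -161/64, -5/2, -2, -1, 0 } — -647/256
step 12: add BLUE to get RRRBRBBBBRRB; options L={ -3, -11/4, -21/8, -41/16, -81/32, -647/256 } R={ -323/128, -161/64, -5/2, -2, -1, 0 } — -1293/512
step 13: add RED to get RRRBRBBBBRRBR; options L={ -3, -11/4, -21/8, -41/16, -81/32, -647/256 } R={ -1293/512, -323/128, -161/64, -5/2, -2, -1, 0 } — -2587/1024
step 14: add BLUE to get RRRBRBBBBRRBRB; options L={ -3, -11/4, -21/8, -41/16, -81/32, -647/256, -2587/1024 } R={ -1293/512, -323/128, -161/64, -5/2, -2, -1, 0 } — -5173/2048
step 15: add RED to get RRRBRBBBBRRBRBR; options L={ -3, -11/4, -21/8, -41/16, -81/32, -647/256, -2587/1024 } R={ -5173/2048, -1293/512, -323/128, -161/64, -5/2, -2, -1, 0 } — -10347/4096

-10347/4096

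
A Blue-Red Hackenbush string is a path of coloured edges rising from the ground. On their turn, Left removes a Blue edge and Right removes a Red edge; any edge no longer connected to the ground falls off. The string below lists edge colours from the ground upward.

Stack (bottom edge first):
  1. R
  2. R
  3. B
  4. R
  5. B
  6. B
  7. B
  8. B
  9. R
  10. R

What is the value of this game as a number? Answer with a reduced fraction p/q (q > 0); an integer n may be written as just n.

Prefix values for R R B R B B B B R R via {L|R} + simplicity:
R: Left { · }, Right { 0 } so simplest -1
RR: Left { · }, Right { -1,0 } so simplest -2
RRB: Left { -2 }, Right { -1,0 } so simplest -3/2
RRBR: Left { -2 }, Right { -3/2,-1,0 } so simplest -7/4
RRBRB: Left { -2,-7/4 }, Right { -3/2,-1,0 } so simplest -13/8
RRBRBB: Left { -2,-7/4,-13/8 }, Right { -3/2,-1,0 } so simplest -25/16
RRBRBBB: Left { -2,-7/4,-13/8,-25/16 }, Right { -3/2,-1,0 } so simplest -49/32
RRBRBBBB: Left { -2,-7/4,-13/8,-25/16,-49/32 }, Right { -3/2,-1,0 } so simplest -97/64
RRBRBBBBR: Left { -2,-7/4,-13/8,-25/16,-49/32 }, Right { -97/64,-3/2,-1,0 } so simplest -195/128
RRBRBBBBRR: Left { -2,-7/4,-13/8,-25/16,-49/32 }, Right { -195/128,-97/64,-3/2,-1,0 } so simplest -391/256

-391/256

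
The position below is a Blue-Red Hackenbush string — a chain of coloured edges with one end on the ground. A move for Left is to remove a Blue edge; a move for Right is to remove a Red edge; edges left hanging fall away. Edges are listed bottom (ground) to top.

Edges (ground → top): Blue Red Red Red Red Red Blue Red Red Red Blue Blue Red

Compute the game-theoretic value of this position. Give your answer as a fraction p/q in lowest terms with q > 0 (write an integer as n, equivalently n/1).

Build v(s[:k]) for k = 1..13, string s = Blue Red Red Red Red Red Blue Red Red Red Blue Blue Red.
edge 1 of 13 (Blue): { 0 | ∅ } so 1
edge 2 of 13 (Red): { 0 | 1 } so 1/2
edge 3 of 13 (Red): { 0 | 1/2, 1 } so 1/4
edge 4 of 13 (Red): { 0 | 1/4, 1/2, 1 } so 1/8
edge 5 of 13 (Red): { 0 | 1/8, 1/4, 1/2, 1 } so 1/16
edge 6 of 13 (Red): { 0 | 1/16, 1/8, 1/4, 1/2, 1 } so 1/32
edge 7 of 13 (Blue): { 0, 1/32 | 1/16, 1/8, 1/4, 1/2, 1 } so 3/64
edge 8 of 13 (Red): { 0, 1/32 | 3/64, 1/16, 1/8, 1/4, 1/2, 1 } so 5/128
edge 9 of 13 (Red): { 0, 1/32 | 5/128, 3/64, 1/16, 1/8, 1/4, 1/2, 1 } so 9/256
edge 10 of 13 (Red): { 0, 1/32 | 9/256, 5/128, 3/64, 1/16, 1/8, 1/4, 1/2, 1 } so 17/512
edge 11 of 13 (Blue): { 0, 1/32, 17/512 | 9/256, 5/128, 3/64, 1/16, 1/8, 1/4, 1/2, 1 } so 35/1024
edge 12 of 13 (Blue): { 0, 1/32, 17/512, 35/1024 | 9/256, 5/128, 3/64, 1/16, 1/8, 1/4, 1/2, 1 } so 71/2048
edge 13 of 13 (Red): { 0, 1/32, 17/512, 35/1024 | 71/2048, 9/256, 5/128, 3/64, 1/16, 1/8, 1/4, 1/2, 1 } so 141/4096

141/4096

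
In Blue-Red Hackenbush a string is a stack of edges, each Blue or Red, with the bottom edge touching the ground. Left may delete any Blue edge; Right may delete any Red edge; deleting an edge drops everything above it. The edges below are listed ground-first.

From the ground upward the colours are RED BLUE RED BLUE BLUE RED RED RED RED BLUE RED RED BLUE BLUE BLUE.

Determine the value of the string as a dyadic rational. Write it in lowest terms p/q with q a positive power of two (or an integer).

G_1 [R]  L=[—]  R=[0]  so -1
G_2 [RB]  L=[-1]  R=[0]  so -1/2
G_3 [RBR]  L=[-1]  R=[-1/2,0]  so -3/4
G_4 [RBRB]  L=[-1,-3/4]  R=[-1/2,0]  so -5/8
G_5 [RBRBB]  L=[-1,-3/4,-5/8]  R=[-1/2,0]  so -9/16
G_6 [RBRBBR]  L=[-1,-3/4,-5/8]  R=[-9/16,-1/2,0]  so -19/32
G_7 [RBRBBRR]  L=[-1,-3/4,-5/8]  R=[-19/32,-9/16,-1/2,0]  so -39/64
G_8 [RBRBBRRR]  L=[-1,-3/4,-5/8]  R=[-39/64,-19/32,-9/16,-1/2,0]  so -79/128
G_9 [RBRBBRRRR]  L=[-1,-3/4,-5/8]  R=[-79/128,-39/64,-19/32,-9/16,-1/2,0]  so -159/256
G_10 [RBRBBRRRRB]  L=[-1,-3/4,-5/8,-159/256]  R=[-79/128,-39/64,-19/32,-9/16,-1/2,0]  so -317/512
G_11 [RBRBBRRRRBR]  L=[-1,-3/4,-5/8,-159/256]  R=[-317/512,-79/128,-39/64,-19/32,-9/16,-1/2,0]  so -635/1024
G_12 [RBRBBRRRRBRR]  L=[-1,-3/4,-5/8,-159/256]  R=[-635/1024,-317/512,-79/128,-39/64,-19/32,-9/16,-1/2,0]  so -1271/2048
G_13 [RBRBBRRRRBRRB]  L=[-1,-3/4,-5/8,-159/256,-1271/2048]  R=[-635/1024,-317/512,-79/128,-39/64,-19/32,-9/16,-1/2,0]  so -2541/4096
G_14 [RBRBBRRRRBRRBB]  L=[-1,-3/4,-5/8,-159/256,-1271/2048,-2541/4096]  R=[-635/1024,-317/512,-79/128,-39/64,-19/32,-9/16,-1/2,0]  so -5081/8192
G_15 [RBRBBRRRRBRRBBB]  L=[-1,-3/4,-5/8,-159/256,-1271/2048,-2541/4096,-5081/8192]  R=[-635/1024,-317/512,-79/128,-39/64,-19/32,-9/16,-1/2,0]  so -10161/16384

-10161/16384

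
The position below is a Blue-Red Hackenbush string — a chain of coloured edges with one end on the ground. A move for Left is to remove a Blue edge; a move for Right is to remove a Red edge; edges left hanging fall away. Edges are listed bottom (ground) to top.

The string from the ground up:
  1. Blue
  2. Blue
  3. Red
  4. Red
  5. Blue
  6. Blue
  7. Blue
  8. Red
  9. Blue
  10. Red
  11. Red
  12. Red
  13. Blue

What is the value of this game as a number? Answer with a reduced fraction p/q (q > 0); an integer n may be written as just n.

2979/2048

step 1: add Blue to get B; options L={ 0 } R={ — } — 1
step 2: add Blue to get BB; options L={ 0; 1 } R={ — } — 2
step 3: add Red to get BBR; options L={ 0; 1 } R={ 2 } — 3/2
step 4: add Red to get BBRR; options L={ 0; 1 } R={ 3/2; 2 } — 5/4
step 5: add Blue to get BBRRB; options L={ 0; 1; 5/4 } R={ 3/2; 2 } — 11/8
step 6: add Blue to get BBRRBB; options L={ 0; 1; 5/4; 11/8 } R={ 3/2; 2 } — 23/16
step 7: add Blue to get BBRRBBB; options L={ 0; 1; 5/4; 11/8; 23/16 } R={ 3/2; 2 } — 47/32
step 8: add Red to get BBRRBBBR; options L={ 0; 1; 5/4; 11/8; 23/16 } R={ 47/32; 3/2; 2 } — 93/64
step 9: add Blue to get BBRRBBBRB; options L={ 0; 1; 5/4; 11/8; 23/16; 93/64 } R={ 47/32; 3/2; 2 } — 187/128
step 10: add Red to get BBRRBBBRBR; options L={ 0; 1; 5/4; 11/8; 23/16; 93/64 } R={ 187/128; 47/32; 3/2; 2 } — 373/256
step 11: add Red to get BBRRBBBRBRR; options L={ 0; 1; 5/4; 11/8; 23/16; 93/64 } R={ 373/256; 187/128; 47/32; 3/2; 2 } — 745/512
step 12: add Red to get BBRRBBBRBRRR; options L={ 0; 1; 5/4; 11/8; 23/16; 93/64 } R={ 745/512; 373/256; 187/128; 47/32; 3/2; 2 } — 1489/1024
step 13: add Blue to get BBRRBBBRBRRRB; options L={ 0; 1; 5/4; 11/8; 23/16; 93/64; 1489/1024 } R={ 745/512; 373/256; 187/128; 47/32; 3/2; 2 } — 2979/2048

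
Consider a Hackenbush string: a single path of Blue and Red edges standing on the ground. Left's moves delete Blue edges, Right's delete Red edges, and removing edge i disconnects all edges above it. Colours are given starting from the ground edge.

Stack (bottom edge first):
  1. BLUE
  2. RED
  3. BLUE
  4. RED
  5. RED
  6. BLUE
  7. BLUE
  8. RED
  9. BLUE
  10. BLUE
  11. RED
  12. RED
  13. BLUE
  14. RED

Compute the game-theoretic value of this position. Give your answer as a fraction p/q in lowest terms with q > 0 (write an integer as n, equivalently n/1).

v(B) = { 0 | — } so 1
v(BR) = { 0 | 1 } so 1/2
v(BRB) = { 0,1/2 | 1 } so 3/4
v(BRBR) = { 0,1/2 | 3/4,1 } so 5/8
v(BRBRR) = { 0,1/2 | 5/8,3/4,1 } so 9/16
v(BRBRRB) = { 0,1/2,9/16 | 5/8,3/4,1 } so 19/32
v(BRBRRBB) = { 0,1/2,9/16,19/32 | 5/8,3/4,1 } so 39/64
v(BRBRRBBR) = { 0,1/2,9/16,19/32 | 39/64,5/8,3/4,1 } so 77/128
v(BRBRRBBRB) = { 0,1/2,9/16,19/32,77/128 | 39/64,5/8,3/4,1 } so 155/256
v(BRBRRBBRBB) = { 0,1/2,9/16,19/32,77/128,155/256 | 39/64,5/8,3/4,1 } so 311/512
v(BRBRRBBRBBR) = { 0,1/2,9/16,19/32,77/128,155/256 | 311/512,39/64,5/8,3/4,1 } so 621/1024
v(BRBRRBBRBBRR) = { 0,1/2,9/16,19/32,77/128,155/256 | 621/1024,311/512,39/64,5/8,3/4,1 } so 1241/2048
v(BRBRRBBRBBRRB) = { 0,1/2,9/16,19/32,77/128,155/256,1241/2048 | 621/1024,311/512,39/64,5/8,3/4,1 } so 2483/4096
v(BRBRRBBRBBRRBR) = { 0,1/2,9/16,19/32,77/128,155/256,1241/2048 | 2483/4096,621/1024,311/512,39/64,5/8,3/4,1 } so 4965/8192

4965/8192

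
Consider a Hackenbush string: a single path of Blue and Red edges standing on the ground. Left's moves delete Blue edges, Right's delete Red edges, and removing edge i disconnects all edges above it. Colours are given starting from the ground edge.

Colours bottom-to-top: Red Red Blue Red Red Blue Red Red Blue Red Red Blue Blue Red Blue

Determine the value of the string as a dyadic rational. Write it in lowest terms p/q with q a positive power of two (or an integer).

-15205/8192

Recurse on prefixes of the 15-edge string Red Red Blue Red Red Blue Red Red Blue Red Red Blue Blue Red Blue:
g(R) = { (no moves) | 0 } — -1
g(RR) = { (no moves) | -1 0 } — -2
g(RRB) = { -2 | -1 0 } — -3/2
g(RRBR) = { -2 | -3/2 -1 0 } — -7/4
g(RRBRR) = { -2 | -7/4 -3/2 -1 0 } — -15/8
g(RRBRRB) = { -2 -15/8 | -7/4 -3/2 -1 0 } — -29/16
g(RRBRRBR) = { -2 -15/8 | -29/16 -7/4 -3/2 -1 0 } — -59/32
g(RRBRRBRR) = { -2 -15/8 | -59/32 -29/16 -7/4 -3/2 -1 0 } — -119/64
g(RRBRRBRRB) = { -2 -15/8 -119/64 | -59/32 -29/16 -7/4 -3/2 -1 0 } — -237/128
g(RRBRRBRRBR) = { -2 -15/8 -119/64 | -237/128 -59/32 -29/16 -7/4 -3/2 -1 0 } — -475/256
g(RRBRRBRRBRR) = { -2 -15/8 -119/64 | -475/256 -237/128 -59/32 -29/16 -7/4 -3/2 -1 0 } — -951/512
g(RRBRRBRRBRRB) = { -2 -15/8 -119/64 -951/512 | -475/256 -237/128 -59/32 -29/16 -7/4 -3/2 -1 0 } — -1901/1024
g(RRBRRBRRBRRBB) = { -2 -15/8 -119/64 -951/512 -1901/1024 | -475/256 -237/128 -59/32 -29/16 -7/4 -3/2 -1 0 } — -3801/2048
g(RRBRRBRRBRRBBR) = { -2 -15/8 -119/64 -951/512 -1901/1024 | -3801/2048 -475/256 -237/128 -59/32 -29/16 -7/4 -3/2 -1 0 } — -7603/4096
g(RRBRRBRRBRRBBRB) = { -2 -15/8 -119/64 -951/512 -1901/1024 -7603/4096 | -3801/2048 -475/256 -237/128 -59/32 -29/16 -7/4 -3/2 -1 0 } — -15205/8192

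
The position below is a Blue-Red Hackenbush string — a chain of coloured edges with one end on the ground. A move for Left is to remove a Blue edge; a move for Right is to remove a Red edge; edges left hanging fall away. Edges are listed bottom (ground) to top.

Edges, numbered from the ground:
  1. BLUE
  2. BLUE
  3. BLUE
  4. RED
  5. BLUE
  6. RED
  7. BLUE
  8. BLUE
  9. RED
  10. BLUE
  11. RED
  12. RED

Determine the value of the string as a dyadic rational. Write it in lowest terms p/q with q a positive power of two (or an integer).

1385/512

Recurse on prefixes of the 12-edge string BLUE BLUE BLUE RED BLUE RED BLUE BLUE RED BLUE RED RED:
B: Left { 0 }, Right { ∅ } => simplest 1
BB: Left { 0, 1 }, Right { ∅ } => simplest 2
BBB: Left { 0, 1, 2 }, Right { ∅ } => simplest 3
BBBR: Left { 0, 1, 2 }, Right { 3 } => simplest 5/2
BBBRB: Left { 0, 1, 2, 5/2 }, Right { 3 } => simplest 11/4
BBBRBR: Left { 0, 1, 2, 5/2 }, Right { 11/4, 3 } => simplest 21/8
BBBRBRB: Left { 0, 1, 2, 5/2, 21/8 }, Right { 11/4, 3 } => simplest 43/16
BBBRBRBB: Left { 0, 1, 2, 5/2, 21/8, 43/16 }, Right { 11/4, 3 } => simplest 87/32
BBBRBRBBR: Left { 0, 1, 2, 5/2, 21/8, 43/16 }, Right { 87/32, 11/4, 3 } => simplest 173/64
BBBRBRBBRB: Left { 0, 1, 2, 5/2, 21/8, 43/16, 173/64 }, Right { 87/32, 11/4, 3 } => simplest 347/128
BBBRBRBBRBR: Left { 0, 1, 2, 5/2, 21/8, 43/16, 173/64 }, Right { 347/128, 87/32, 11/4, 3 } => simplest 693/256
BBBRBRBBRBRR: Left { 0, 1, 2, 5/2, 21/8, 43/16, 173/64 }, Right { 693/256, 347/128, 87/32, 11/4, 3 } => simplest 1385/512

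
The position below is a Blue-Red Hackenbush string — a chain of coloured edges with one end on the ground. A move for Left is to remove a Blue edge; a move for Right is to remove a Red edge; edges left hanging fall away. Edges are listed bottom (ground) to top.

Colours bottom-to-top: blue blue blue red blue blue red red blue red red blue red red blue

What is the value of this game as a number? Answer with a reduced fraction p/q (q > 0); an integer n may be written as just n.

11411/4096

Build g(s[:k]) for k = 1..15, string s = blue blue blue red blue blue red red blue red red blue red red blue.
edge 1 of 15 (blue): { 0 | (no moves) } ⇒ 1
edge 2 of 15 (blue): { 0,1 | (no moves) } ⇒ 2
edge 3 of 15 (blue): { 0,1,2 | (no moves) } ⇒ 3
edge 4 of 15 (red): { 0,1,2 | 3 } ⇒ 5/2
edge 5 of 15 (blue): { 0,1,2,5/2 | 3 } ⇒ 11/4
edge 6 of 15 (blue): { 0,1,2,5/2,11/4 | 3 } ⇒ 23/8
edge 7 of 15 (red): { 0,1,2,5/2,11/4 | 23/8,3 } ⇒ 45/16
edge 8 of 15 (red): { 0,1,2,5/2,11/4 | 45/16,23/8,3 } ⇒ 89/32
edge 9 of 15 (blue): { 0,1,2,5/2,11/4,89/32 | 45/16,23/8,3 } ⇒ 179/64
edge 10 of 15 (red): { 0,1,2,5/2,11/4,89/32 | 179/64,45/16,23/8,3 } ⇒ 357/128
edge 11 of 15 (red): { 0,1,2,5/2,11/4,89/32 | 357/128,179/64,45/16,23/8,3 } ⇒ 713/256
edge 12 of 15 (blue): { 0,1,2,5/2,11/4,89/32,713/256 | 357/128,179/64,45/16,23/8,3 } ⇒ 1427/512
edge 13 of 15 (red): { 0,1,2,5/2,11/4,89/32,713/256 | 1427/512,357/128,179/64,45/16,23/8,3 } ⇒ 2853/1024
edge 14 of 15 (red): { 0,1,2,5/2,11/4,89/32,713/256 | 2853/1024,1427/512,357/128,179/64,45/16,23/8,3 } ⇒ 5705/2048
edge 15 of 15 (blue): { 0,1,2,5/2,11/4,89/32,713/256,5705/2048 | 2853/1024,1427/512,357/128,179/64,45/16,23/8,3 } ⇒ 11411/4096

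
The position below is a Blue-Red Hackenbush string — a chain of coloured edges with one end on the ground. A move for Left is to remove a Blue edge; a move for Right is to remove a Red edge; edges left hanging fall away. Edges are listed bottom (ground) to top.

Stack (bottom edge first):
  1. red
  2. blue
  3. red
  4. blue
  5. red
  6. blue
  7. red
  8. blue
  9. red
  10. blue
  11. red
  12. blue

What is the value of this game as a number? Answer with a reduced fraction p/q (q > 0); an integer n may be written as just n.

value(r) = { none | 0 } ⇒ -1
value(rb) = { -1 | 0 } ⇒ -1/2
value(rbr) = { -1 | -1/2, 0 } ⇒ -3/4
value(rbrb) = { -1, -3/4 | -1/2, 0 } ⇒ -5/8
value(rbrbr) = { -1, -3/4 | -5/8, -1/2, 0 } ⇒ -11/16
value(rbrbrb) = { -1, -3/4, -11/16 | -5/8, -1/2, 0 } ⇒ -21/32
value(rbrbrbr) = { -1, -3/4, -11/16 | -21/32, -5/8, -1/2, 0 } ⇒ -43/64
value(rbrbrbrb) = { -1, -3/4, -11/16, -43/64 | -21/32, -5/8, -1/2, 0 } ⇒ -85/128
value(rbrbrbrbr) = { -1, -3/4, -11/16, -43/64 | -85/128, -21/32, -5/8, -1/2, 0 } ⇒ -171/256
value(rbrbrbrbrb) = { -1, -3/4, -11/16, -43/64, -171/256 | -85/128, -21/32, -5/8, -1/2, 0 } ⇒ -341/512
value(rbrbrbrbrbr) = { -1, -3/4, -11/16, -43/64, -171/256 | -341/512, -85/128, -21/32, -5/8, -1/2, 0 } ⇒ -683/1024
value(rbrbrbrbrbrb) = { -1, -3/4, -11/16, -43/64, -171/256, -683/1024 | -341/512, -85/128, -21/32, -5/8, -1/2, 0 } ⇒ -1365/2048

-1365/2048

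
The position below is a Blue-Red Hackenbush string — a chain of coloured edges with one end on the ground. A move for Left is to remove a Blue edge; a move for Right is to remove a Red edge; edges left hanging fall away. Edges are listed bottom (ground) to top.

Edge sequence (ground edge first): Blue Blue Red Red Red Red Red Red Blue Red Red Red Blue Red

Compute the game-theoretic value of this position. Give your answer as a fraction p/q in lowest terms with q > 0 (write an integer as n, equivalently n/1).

step 1: add Blue to get B; options L={ 0 } R={ · } -> 1
step 2: add Blue to get BB; options L={ 0, 1 } R={ · } -> 2
step 3: add Red to get BBR; options L={ 0, 1 } R={ 2 } -> 3/2
step 4: add Red to get BBRR; options L={ 0, 1 } R={ 3/2, 2 } -> 5/4
step 5: add Red to get BBRRR; options L={ 0, 1 } R={ 5/4, 3/2, 2 } -> 9/8
step 6: add Red to get BBRRRR; options L={ 0, 1 } R={ 9/8, 5/4, 3/2, 2 } -> 17/16
step 7: add Red to get BBRRRRR; options L={ 0, 1 } R={ 17/16, 9/8, 5/4, 3/2, 2 } -> 33/32
step 8: add Red to get BBRRRRRR; options L={ 0, 1 } R={ 33/32, 17/16, 9/8, 5/4, 3/2, 2 } -> 65/64
step 9: add Blue to get BBRRRRRRB; options L={ 0, 1, 65/64 } R={ 33/32, 17/16, 9/8, 5/4, 3/2, 2 } -> 131/128
step 10: add Red to get BBRRRRRRBR; options L={ 0, 1, 65/64 } R={ 131/128, 33/32, 17/16, 9/8, 5/4, 3/2, 2 } -> 261/256
step 11: add Red to get BBRRRRRRBRR; options L={ 0, 1, 65/64 } R={ 261/256, 131/128, 33/32, 17/16, 9/8, 5/4, 3/2, 2 } -> 521/512
step 12: add Red to get BBRRRRRRBRRR; options L={ 0, 1, 65/64 } R={ 521/512, 261/256, 131/128, 33/32, 17/16, 9/8, 5/4, 3/2, 2 } -> 1041/1024
step 13: add Blue to get BBRRRRRRBRRRB; options L={ 0, 1, 65/64, 1041/1024 } R={ 521/512, 261/256, 131/128, 33/32, 17/16, 9/8, 5/4, 3/2, 2 } -> 2083/2048
step 14: add Red to get BBRRRRRRBRRRBR; options L={ 0, 1, 65/64, 1041/1024 } R={ 2083/2048, 521/512, 261/256, 131/128, 33/32, 17/16, 9/8, 5/4, 3/2, 2 } -> 4165/4096

4165/4096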